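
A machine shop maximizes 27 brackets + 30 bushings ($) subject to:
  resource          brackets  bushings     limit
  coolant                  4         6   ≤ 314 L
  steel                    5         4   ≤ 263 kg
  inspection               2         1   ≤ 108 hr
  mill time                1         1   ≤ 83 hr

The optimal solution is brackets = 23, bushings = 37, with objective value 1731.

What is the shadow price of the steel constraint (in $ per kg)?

At the optimum: coolant uses 314 of 314 (binding); steel uses 263 of 263 (binding); inspection uses 83 of 108 (slack = 25); mill time uses 60 of 83 (slack = 23).
By complementary slackness, y = 0 for the non-binding constraints.
From A_Bᵀ y = c: 4·y_coolant + 5·y_steel = 27; 6·y_coolant + 4·y_steel = 30.
→ y_coolant = 3 and y_steel = 3.
Shadow price of steel = 3.

3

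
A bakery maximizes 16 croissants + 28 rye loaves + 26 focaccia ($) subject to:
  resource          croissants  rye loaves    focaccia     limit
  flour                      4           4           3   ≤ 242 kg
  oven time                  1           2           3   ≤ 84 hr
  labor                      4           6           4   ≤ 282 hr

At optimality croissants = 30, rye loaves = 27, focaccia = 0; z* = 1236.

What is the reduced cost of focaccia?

-6

Check each constraint at x*: flour 228/242 (slack 14); oven time 84/84 (tight); labor 282/282 (tight).
Since flour is not tight, its dual is 0.
The binding rows give the dual system: 1·y_oven time + 4·y_labor = 16 and 2·y_oven time + 6·y_labor = 28.
→ y_oven time = 8 and y_labor = 2.
Reduced cost of focaccia: c₃ − yᵀa₃ = 26 − (8·3 + 2·4) = 26 − 32 = -6.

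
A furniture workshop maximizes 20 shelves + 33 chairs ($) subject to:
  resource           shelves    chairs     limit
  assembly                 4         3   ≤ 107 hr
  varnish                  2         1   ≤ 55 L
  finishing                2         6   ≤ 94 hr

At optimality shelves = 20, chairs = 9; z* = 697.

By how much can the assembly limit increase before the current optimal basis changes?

10.8

Binding constraints: assembly, finishing. The basis is B = [[4,3],[2,6]] with det 18.
Per unit increase in assembly, x* moves by d = (0.3333, -0.1111).
The basis stays optimal until varnish becomes binding; allowable increase = 10.8 hr.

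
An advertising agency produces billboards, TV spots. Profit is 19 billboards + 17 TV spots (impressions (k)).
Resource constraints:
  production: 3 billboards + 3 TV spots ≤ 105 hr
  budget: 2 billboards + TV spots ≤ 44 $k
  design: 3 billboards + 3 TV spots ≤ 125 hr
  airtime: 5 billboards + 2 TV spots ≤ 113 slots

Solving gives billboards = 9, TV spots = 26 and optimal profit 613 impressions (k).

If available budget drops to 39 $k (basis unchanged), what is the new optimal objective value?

Check each constraint at x*: production 105/105 (tight); budget 44/44 (tight); design 105/125 (slack 20); airtime 97/113 (slack 16).
Since design, airtime are not tight, their duals are 0.
The binding rows give the dual system: 3·y_production + 2·y_budget = 19 and 3·y_production + 1·y_budget = 17.
→ y_production = 5 and y_budget = 2.
Δz = y_budget·Δb = 2 × (-5) = -10, so new z* = 613 − 10 = 603.

603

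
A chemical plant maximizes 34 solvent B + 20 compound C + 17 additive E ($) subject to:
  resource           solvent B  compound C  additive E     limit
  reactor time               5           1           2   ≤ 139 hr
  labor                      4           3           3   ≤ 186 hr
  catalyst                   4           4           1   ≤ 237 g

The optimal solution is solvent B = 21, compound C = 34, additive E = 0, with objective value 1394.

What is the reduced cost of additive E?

-5

At the optimum: reactor time uses 139 of 139 (binding); labor uses 186 of 186 (binding); catalyst uses 220 of 237 (slack = 17).
By complementary slackness, y = 0 for the non-binding constraint.
The binding rows give the dual system: 5·y_reactor time + 4·y_labor = 34 and 1·y_reactor time + 3·y_labor = 20.
This yields shadow prices y_reactor time = 2, y_labor = 6.
Reduced cost of additive E: c₃ − yᵀa₃ = 17 − (2·2 + 6·3) = 17 − 22 = -5.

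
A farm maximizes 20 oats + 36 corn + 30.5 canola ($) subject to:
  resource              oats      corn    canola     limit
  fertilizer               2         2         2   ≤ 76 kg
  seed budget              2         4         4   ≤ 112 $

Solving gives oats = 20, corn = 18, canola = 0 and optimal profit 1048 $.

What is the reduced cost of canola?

-5.5

Both fertilizer and seed budget are binding at x*.
Dual feasibility on the basic columns requires 2·y_fertilizer + 2·y_seed budget = 20, 2·y_fertilizer + 4·y_seed budget = 36.
Solving: y_fertilizer = 2, y_seed budget = 8.
Reduced cost of canola: c₃ − yᵀa₃ = 30.5 − (2·2 + 8·4) = 30.5 − 36 = -5.5.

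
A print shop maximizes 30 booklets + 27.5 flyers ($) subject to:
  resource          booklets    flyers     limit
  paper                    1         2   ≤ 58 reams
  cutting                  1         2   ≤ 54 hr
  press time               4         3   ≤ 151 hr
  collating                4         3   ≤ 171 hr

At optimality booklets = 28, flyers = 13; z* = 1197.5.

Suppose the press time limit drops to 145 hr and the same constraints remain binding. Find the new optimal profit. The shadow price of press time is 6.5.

Δb = -6, so new z* = 1197.5 + (6.5)·(-6) = 1197.5 − 39 = 1158.5.

1158.5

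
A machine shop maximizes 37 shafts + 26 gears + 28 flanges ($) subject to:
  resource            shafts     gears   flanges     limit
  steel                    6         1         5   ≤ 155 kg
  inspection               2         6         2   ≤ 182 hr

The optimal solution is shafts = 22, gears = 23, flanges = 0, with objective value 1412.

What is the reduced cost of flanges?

At the optimum: steel uses 155 of 155 (binding); inspection uses 182 of 182 (binding).
The binding rows give the dual system: 6·y_steel + 2·y_inspection = 37 and 1·y_steel + 6·y_inspection = 26.
Solving: y_steel = 5, y_inspection = 3.5.
Reduced cost of flanges: c₃ − yᵀa₃ = 28 − (5·5 + 3.5·2) = 28 − 32 = -4.

-4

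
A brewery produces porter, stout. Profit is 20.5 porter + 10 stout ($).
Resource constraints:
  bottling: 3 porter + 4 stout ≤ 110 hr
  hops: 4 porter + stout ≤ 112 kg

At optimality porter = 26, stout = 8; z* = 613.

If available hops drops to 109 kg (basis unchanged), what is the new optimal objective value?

At the optimum: bottling uses 110 of 110 (binding); hops uses 112 of 112 (binding).
The binding rows give the dual system: 3·y_bottling + 4·y_hops = 20.5 and 4·y_bottling + 1·y_hops = 10.
Solving: y_bottling = 1.5, y_hops = 4.
Δz = y_hops·Δb = 4 × (-3) = -12, so new z* = 613 − 12 = 601.

601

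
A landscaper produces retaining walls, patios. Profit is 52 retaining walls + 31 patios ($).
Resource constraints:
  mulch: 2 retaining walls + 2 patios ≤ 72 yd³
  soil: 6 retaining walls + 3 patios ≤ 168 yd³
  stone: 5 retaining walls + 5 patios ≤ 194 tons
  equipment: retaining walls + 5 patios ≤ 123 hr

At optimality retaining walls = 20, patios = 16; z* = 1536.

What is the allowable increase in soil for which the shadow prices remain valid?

48

Binding constraints: mulch, soil. The basis is B = [[2,2],[6,3]] with det -6.
Per unit increase in soil, x* moves by d = (0.3333, -0.3333).
The basis stays optimal until patios reaches 0; allowable increase = 48 yd³.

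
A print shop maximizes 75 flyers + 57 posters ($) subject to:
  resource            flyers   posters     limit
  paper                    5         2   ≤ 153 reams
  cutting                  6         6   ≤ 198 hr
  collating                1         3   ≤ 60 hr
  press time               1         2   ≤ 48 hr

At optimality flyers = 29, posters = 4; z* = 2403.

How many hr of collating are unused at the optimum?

collating used = 1·29 + 3·4 = 41; slack = 60 − 41 = 19.

19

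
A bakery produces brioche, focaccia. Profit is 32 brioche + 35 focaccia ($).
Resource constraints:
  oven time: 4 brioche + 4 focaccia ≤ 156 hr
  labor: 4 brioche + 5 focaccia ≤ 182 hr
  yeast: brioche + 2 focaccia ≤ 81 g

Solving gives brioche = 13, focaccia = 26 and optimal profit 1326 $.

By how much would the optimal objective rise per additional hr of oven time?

5

At the optimum: oven time uses 156 of 156 (binding); labor uses 182 of 182 (binding); yeast uses 65 of 81 (slack = 16).
Slack constraints have shadow price 0 (complementary slackness).
The binding rows give the dual system: 4·y_oven time + 4·y_labor = 32 and 4·y_oven time + 5·y_labor = 35.
This yields shadow prices y_oven time = 5, y_labor = 3.
Shadow price of oven time = 5.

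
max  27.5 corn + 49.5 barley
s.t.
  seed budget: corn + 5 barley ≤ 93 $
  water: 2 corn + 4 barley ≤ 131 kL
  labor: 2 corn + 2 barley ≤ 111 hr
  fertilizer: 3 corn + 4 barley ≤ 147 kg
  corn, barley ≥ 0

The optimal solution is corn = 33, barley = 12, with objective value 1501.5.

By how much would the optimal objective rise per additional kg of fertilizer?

At the optimum: seed budget uses 93 of 93 (binding); water uses 114 of 131 (slack = 17); labor uses 90 of 111 (slack = 21); fertilizer uses 147 of 147 (binding).
Since water, labor are not tight, their duals are 0.
From A_Bᵀ y = c: 1·y_seed budget + 3·y_fertilizer = 27.5; 5·y_seed budget + 4·y_fertilizer = 49.5.
→ y_seed budget = 3.5 and y_fertilizer = 8.
Shadow price of fertilizer = 8.

8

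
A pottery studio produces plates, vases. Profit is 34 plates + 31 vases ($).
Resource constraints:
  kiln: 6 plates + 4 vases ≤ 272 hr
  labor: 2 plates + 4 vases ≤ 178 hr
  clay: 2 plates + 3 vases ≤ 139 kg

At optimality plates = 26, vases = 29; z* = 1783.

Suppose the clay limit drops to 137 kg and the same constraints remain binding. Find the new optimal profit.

At the optimum: kiln uses 272 of 272 (binding); labor uses 168 of 178 (slack = 10); clay uses 139 of 139 (binding).
By complementary slackness, y = 0 for the non-binding constraint.
Dual feasibility on the basic columns requires 6·y_kiln + 2·y_clay = 34, 4·y_kiln + 3·y_clay = 31.
This yields shadow prices y_kiln = 4, y_clay = 5.
Δz = y_clay·Δb = 5 × (-2) = -10, so new z* = 1783 − 10 = 1773.

1773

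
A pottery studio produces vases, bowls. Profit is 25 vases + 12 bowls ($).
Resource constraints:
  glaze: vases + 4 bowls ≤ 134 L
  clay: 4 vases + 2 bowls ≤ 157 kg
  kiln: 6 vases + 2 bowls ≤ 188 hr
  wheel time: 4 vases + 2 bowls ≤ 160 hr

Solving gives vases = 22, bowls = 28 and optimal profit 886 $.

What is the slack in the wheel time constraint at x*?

16

wheel time used = 4·22 + 2·28 = 144; slack = 160 − 144 = 16.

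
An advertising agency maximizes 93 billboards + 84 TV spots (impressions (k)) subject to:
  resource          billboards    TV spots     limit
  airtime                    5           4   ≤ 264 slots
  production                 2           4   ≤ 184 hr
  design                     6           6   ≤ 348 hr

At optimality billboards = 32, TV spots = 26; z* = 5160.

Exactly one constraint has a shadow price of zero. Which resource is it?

airtime: 264/264 (binding)
production: 168/184 (slack 16)
design: 348/348 (binding)
By complementary slackness, a constraint with positive slack has shadow price 0 → production.

production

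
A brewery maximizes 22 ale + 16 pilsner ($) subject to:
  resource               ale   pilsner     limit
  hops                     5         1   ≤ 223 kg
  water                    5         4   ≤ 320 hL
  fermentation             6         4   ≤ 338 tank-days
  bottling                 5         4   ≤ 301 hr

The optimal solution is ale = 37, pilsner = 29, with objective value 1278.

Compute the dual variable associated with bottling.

2

Binding: fermentation and bottling. Non-binding: hops (9 unused), water (19 unused).
By complementary slackness, y = 0 for the non-binding constraints.
From A_Bᵀ y = c: 6·y_fermentation + 5·y_bottling = 22; 4·y_fermentation + 4·y_bottling = 16.
Solving: y_fermentation = 2, y_bottling = 2.
Shadow price of bottling = 2.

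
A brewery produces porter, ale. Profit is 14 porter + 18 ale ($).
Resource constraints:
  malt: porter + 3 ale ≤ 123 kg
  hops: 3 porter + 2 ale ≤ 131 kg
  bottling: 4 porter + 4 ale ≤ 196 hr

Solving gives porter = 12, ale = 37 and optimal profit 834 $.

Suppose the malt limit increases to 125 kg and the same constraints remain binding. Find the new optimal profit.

Check each constraint at x*: malt 123/123 (tight); hops 110/131 (slack 21); bottling 196/196 (tight).
By complementary slackness, y = 0 for the non-binding constraint.
From A_Bᵀ y = c: 1·y_malt + 4·y_bottling = 14; 3·y_malt + 4·y_bottling = 18.
This yields shadow prices y_malt = 2, y_bottling = 3.
Δz = y_malt·Δb = 2 × (2) = 4, so new z* = 834 + 4 = 838.

838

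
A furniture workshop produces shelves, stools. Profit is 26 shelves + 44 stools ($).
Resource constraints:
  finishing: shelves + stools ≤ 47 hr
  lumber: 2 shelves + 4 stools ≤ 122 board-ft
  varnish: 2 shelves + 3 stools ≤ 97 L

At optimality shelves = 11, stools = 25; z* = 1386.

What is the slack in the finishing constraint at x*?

finishing used = 1·11 + 1·25 = 36; slack = 47 − 36 = 11.

11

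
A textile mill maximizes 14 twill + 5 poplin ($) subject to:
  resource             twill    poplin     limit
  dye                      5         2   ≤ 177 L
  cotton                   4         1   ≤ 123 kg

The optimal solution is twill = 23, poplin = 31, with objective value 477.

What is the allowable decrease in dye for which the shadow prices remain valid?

23.25

Binding constraints: dye, cotton. The basis is B = [[5,2],[4,1]] with det -3.
Per unit decrease in dye, x* moves by d = (0.3333, -1.3333).
The basis stays optimal until poplin reaches 0; allowable decrease = 23.25 L.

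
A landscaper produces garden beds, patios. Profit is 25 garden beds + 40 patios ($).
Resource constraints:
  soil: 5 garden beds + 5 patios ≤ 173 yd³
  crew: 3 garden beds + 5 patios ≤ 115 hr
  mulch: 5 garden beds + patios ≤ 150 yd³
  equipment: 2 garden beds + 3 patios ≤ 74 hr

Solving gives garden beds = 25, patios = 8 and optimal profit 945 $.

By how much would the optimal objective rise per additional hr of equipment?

5

Binding: crew and equipment. Non-binding: soil (8 unused), mulch (17 unused).
Slack constraints have shadow price 0 (complementary slackness).
From A_Bᵀ y = c: 3·y_crew + 2·y_equipment = 25; 5·y_crew + 3·y_equipment = 40.
This yields shadow prices y_crew = 5, y_equipment = 5.
Shadow price of equipment = 5.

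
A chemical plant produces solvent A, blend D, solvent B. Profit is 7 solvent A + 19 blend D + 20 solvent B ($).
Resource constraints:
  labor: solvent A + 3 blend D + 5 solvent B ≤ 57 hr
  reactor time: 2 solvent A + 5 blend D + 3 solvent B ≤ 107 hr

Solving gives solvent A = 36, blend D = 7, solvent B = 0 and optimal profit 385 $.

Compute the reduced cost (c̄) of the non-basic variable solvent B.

Check each constraint at x*: labor 57/57 (tight); reactor time 107/107 (tight).
Dual feasibility on the basic columns requires 1·y_labor + 2·y_reactor time = 7, 3·y_labor + 5·y_reactor time = 19.
This yields shadow prices y_labor = 3, y_reactor time = 2.
Reduced cost of solvent B: c₃ − yᵀa₃ = 20 − (3·5 + 2·3) = 20 − 21 = -1.

-1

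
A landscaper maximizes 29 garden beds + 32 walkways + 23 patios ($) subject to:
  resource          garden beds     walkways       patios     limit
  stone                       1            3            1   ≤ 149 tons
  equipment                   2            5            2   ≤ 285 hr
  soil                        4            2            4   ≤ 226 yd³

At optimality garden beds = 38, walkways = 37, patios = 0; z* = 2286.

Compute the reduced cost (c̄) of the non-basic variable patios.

Binding: stone and soil. Non-binding: equipment (24 unused).
By complementary slackness, y = 0 for the non-binding constraint.
Dual feasibility on the basic columns requires 1·y_stone + 4·y_soil = 29, 3·y_stone + 2·y_soil = 32.
Solving: y_stone = 7, y_soil = 5.5.
Reduced cost of patios: c₃ − yᵀa₃ = 23 − (7·1 + 5.5·4) = 23 − 29 = -6.

-6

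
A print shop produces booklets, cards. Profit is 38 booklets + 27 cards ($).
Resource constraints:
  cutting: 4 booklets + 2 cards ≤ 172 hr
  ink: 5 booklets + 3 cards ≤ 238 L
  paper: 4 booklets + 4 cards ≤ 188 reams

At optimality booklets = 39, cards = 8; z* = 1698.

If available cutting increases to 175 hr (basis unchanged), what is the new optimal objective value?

Check each constraint at x*: cutting 172/172 (tight); ink 219/238 (slack 19); paper 188/188 (tight).
By complementary slackness, y = 0 for the non-binding constraint.
The binding rows give the dual system: 4·y_cutting + 4·y_paper = 38 and 2·y_cutting + 4·y_paper = 27.
→ y_cutting = 5.5 and y_paper = 4.
Δz = y_cutting·Δb = 5.5 × (3) = 16.5, so new z* = 1698 + 16.5 = 1714.5.

1714.5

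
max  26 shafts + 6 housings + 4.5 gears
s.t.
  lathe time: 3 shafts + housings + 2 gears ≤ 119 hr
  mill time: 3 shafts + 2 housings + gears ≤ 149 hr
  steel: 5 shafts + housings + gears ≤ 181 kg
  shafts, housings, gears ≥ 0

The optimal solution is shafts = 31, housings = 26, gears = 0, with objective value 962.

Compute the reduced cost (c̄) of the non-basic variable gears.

Check each constraint at x*: lathe time 119/119 (tight); mill time 145/149 (slack 4); steel 181/181 (tight).
Slack constraints have shadow price 0 (complementary slackness).
The binding rows give the dual system: 3·y_lathe time + 5·y_steel = 26 and 1·y_lathe time + 1·y_steel = 6.
→ y_lathe time = 2 and y_steel = 4.
Reduced cost of gears: c₃ − yᵀa₃ = 4.5 − (2·2 + 4·1) = 4.5 − 8 = -3.5.

-3.5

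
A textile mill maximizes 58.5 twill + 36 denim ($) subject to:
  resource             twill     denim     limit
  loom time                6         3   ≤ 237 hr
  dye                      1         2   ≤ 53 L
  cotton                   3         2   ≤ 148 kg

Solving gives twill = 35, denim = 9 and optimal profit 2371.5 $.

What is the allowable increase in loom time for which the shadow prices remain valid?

Binding constraints: loom time, dye. The basis is B = [[6,3],[1,2]] with det 9.
Per unit increase in loom time, x* moves by d = (0.2222, -0.1111).
The basis stays optimal until cotton becomes binding; allowable increase = 56.25 hr.

56.25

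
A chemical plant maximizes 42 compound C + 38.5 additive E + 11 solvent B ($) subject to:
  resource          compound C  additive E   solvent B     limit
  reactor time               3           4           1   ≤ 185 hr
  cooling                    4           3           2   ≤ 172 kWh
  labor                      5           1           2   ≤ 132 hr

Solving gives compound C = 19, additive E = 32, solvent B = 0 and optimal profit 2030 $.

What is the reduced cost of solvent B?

Check each constraint at x*: reactor time 185/185 (tight); cooling 172/172 (tight); labor 127/132 (slack 5).
By complementary slackness, y = 0 for the non-binding constraint.
From A_Bᵀ y = c: 3·y_reactor time + 4·y_cooling = 42; 4·y_reactor time + 3·y_cooling = 38.5.
Solving: y_reactor time = 4, y_cooling = 7.5.
Reduced cost of solvent B: c₃ − yᵀa₃ = 11 − (4·1 + 7.5·2) = 11 − 19 = -8.

-8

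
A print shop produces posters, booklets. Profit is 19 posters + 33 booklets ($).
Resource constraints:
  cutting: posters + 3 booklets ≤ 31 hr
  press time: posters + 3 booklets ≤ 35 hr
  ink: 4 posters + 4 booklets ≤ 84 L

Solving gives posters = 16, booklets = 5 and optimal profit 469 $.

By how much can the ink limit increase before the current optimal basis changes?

40

Binding constraints: cutting, ink. The basis is B = [[1,3],[4,4]] with det -8.
Per unit increase in ink, x* moves by d = (0.375, -0.125).
The basis stays optimal until booklets reaches 0; allowable increase = 40 L.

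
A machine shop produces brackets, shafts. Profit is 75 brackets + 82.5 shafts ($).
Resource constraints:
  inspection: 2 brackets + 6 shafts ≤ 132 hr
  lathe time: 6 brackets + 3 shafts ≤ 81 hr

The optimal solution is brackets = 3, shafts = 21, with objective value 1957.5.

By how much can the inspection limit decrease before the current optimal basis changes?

105

Binding constraints: inspection, lathe time. The basis is B = [[2,6],[6,3]] with det -30.
Per unit decrease in inspection, x* moves by d = (0.1, -0.2).
The basis stays optimal until shafts reaches 0; allowable decrease = 105 hr.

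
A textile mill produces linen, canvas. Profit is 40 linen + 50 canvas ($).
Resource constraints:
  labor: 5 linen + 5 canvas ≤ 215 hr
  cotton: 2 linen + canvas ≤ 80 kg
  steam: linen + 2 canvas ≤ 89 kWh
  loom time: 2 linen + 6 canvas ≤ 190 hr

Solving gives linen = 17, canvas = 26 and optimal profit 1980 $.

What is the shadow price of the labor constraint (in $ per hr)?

7

Check each constraint at x*: labor 215/215 (tight); cotton 60/80 (slack 20); steam 69/89 (slack 20); loom time 190/190 (tight).
Slack constraints have shadow price 0 (complementary slackness).
Dual feasibility on the basic columns requires 5·y_labor + 2·y_loom time = 40, 5·y_labor + 6·y_loom time = 50.
→ y_labor = 7 and y_loom time = 2.5.
Shadow price of labor = 7.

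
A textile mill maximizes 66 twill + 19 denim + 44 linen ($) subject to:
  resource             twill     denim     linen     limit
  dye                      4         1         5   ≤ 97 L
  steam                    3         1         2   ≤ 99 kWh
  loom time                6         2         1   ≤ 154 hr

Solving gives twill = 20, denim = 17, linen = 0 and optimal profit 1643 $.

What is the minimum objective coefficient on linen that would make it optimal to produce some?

At the optimum: dye uses 97 of 97 (binding); steam uses 77 of 99 (slack = 22); loom time uses 154 of 154 (binding).
Slack constraints have shadow price 0 (complementary slackness).
The binding rows give the dual system: 4·y_dye + 6·y_loom time = 66 and 1·y_dye + 2·y_loom time = 19.
Solving: y_dye = 9, y_loom time = 5.
linen enters the basis when its profit ≥ yᵀa₃ = 9·5 + 5·1 = 50.

50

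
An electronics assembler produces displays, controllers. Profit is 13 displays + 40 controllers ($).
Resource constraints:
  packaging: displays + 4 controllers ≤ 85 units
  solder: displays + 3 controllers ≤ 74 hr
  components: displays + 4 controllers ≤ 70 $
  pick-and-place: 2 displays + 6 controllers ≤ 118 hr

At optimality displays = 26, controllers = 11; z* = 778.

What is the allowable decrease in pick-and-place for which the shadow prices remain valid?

Binding constraints: components, pick-and-place. The basis is B = [[1,4],[2,6]] with det -2.
Per unit decrease in pick-and-place, x* moves by d = (-2, 0.5).
The basis stays optimal until displays reaches 0; allowable decrease = 13 hr.

13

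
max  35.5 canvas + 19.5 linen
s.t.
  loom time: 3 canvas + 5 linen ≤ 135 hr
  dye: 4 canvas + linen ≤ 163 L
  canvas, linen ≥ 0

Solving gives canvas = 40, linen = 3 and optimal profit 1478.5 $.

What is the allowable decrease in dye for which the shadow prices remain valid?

136

Binding constraints: loom time, dye. The basis is B = [[3,5],[4,1]] with det -17.
Per unit decrease in dye, x* moves by d = (-0.2941, 0.1765).
The basis stays optimal until canvas reaches 0; allowable decrease = 136 L.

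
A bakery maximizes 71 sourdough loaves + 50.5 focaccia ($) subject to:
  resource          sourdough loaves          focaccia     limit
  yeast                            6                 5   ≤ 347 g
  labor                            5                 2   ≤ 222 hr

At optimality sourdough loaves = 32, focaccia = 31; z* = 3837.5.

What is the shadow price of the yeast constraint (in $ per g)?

Both yeast and labor are binding at x*.
The binding rows give the dual system: 6·y_yeast + 5·y_labor = 71 and 5·y_yeast + 2·y_labor = 50.5.
This yields shadow prices y_yeast = 8.5, y_labor = 4.
Shadow price of yeast = 8.5.

8.5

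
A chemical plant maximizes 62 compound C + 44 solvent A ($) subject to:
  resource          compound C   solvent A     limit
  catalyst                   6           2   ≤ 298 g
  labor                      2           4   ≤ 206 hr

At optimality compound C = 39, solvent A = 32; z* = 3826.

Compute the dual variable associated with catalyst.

Both catalyst and labor are binding at x*.
The binding rows give the dual system: 6·y_catalyst + 2·y_labor = 62 and 2·y_catalyst + 4·y_labor = 44.
Solving: y_catalyst = 8, y_labor = 7.
Shadow price of catalyst = 8.

8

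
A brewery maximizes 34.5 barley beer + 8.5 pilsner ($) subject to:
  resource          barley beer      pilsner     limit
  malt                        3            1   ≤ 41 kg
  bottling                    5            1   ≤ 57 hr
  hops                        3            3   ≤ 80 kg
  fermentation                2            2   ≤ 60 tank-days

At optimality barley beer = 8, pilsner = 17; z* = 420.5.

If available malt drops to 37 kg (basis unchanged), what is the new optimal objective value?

At the optimum: malt uses 41 of 41 (binding); bottling uses 57 of 57 (binding); hops uses 75 of 80 (slack = 5); fermentation uses 50 of 60 (slack = 10).
Since hops, fermentation are not tight, their duals are 0.
From A_Bᵀ y = c: 3·y_malt + 5·y_bottling = 34.5; 1·y_malt + 1·y_bottling = 8.5.
Solving: y_malt = 4, y_bottling = 4.5.
Δz = y_malt·Δb = 4 × (-4) = -16, so new z* = 420.5 − 16 = 404.5.

404.5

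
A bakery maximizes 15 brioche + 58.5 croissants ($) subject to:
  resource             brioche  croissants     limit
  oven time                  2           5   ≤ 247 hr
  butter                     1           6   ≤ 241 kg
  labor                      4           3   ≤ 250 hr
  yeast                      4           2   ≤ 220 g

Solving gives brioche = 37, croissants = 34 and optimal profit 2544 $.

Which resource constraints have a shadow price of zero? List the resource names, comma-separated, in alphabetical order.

oven time: 244/247 (slack 3)
butter: 241/241 (binding)
labor: 250/250 (binding)
yeast: 216/220 (slack 4)
By complementary slackness, a constraint with positive slack has shadow price 0 → oven time, yeast.

oven time, yeast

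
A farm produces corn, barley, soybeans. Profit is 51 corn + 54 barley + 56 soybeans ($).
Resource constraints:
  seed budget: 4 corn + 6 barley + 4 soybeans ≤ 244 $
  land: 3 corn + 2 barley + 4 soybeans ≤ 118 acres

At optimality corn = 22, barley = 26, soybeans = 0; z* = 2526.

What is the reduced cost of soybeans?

-4

Check each constraint at x*: seed budget 244/244 (tight); land 118/118 (tight).
From A_Bᵀ y = c: 4·y_seed budget + 3·y_land = 51; 6·y_seed budget + 2·y_land = 54.
Solving: y_seed budget = 6, y_land = 9.
Reduced cost of soybeans: c₃ − yᵀa₃ = 56 − (6·4 + 9·4) = 56 − 60 = -4.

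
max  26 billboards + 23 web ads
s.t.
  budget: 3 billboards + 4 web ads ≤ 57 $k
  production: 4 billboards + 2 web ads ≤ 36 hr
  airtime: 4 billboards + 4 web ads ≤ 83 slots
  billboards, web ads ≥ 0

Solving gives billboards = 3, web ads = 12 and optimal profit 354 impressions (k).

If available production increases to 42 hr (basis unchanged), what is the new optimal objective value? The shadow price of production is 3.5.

Δb = 6, so new z* = 354 + (3.5)·(6) = 354 + 21 = 375.

375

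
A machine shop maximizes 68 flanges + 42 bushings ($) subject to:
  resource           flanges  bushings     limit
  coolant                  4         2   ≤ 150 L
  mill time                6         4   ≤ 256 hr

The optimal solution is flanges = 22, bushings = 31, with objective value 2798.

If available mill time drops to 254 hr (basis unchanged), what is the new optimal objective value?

2782

At the optimum: coolant uses 150 of 150 (binding); mill time uses 256 of 256 (binding).
From A_Bᵀ y = c: 4·y_coolant + 6·y_mill time = 68; 2·y_coolant + 4·y_mill time = 42.
Solving: y_coolant = 5, y_mill time = 8.
Δz = y_mill time·Δb = 8 × (-2) = -16, so new z* = 2798 − 16 = 2782.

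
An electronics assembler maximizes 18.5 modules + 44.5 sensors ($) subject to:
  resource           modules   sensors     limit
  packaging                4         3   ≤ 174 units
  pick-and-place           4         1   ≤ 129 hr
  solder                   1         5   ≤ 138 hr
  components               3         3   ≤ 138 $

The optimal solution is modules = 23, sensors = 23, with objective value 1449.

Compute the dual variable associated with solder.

6.5

Binding: solder and components. Non-binding: packaging (13 unused), pick-and-place (14 unused).
By complementary slackness, y = 0 for the non-binding constraints.
The binding rows give the dual system: 1·y_solder + 3·y_components = 18.5 and 5·y_solder + 3·y_components = 44.5.
This yields shadow prices y_solder = 6.5, y_components = 4.
Shadow price of solder = 6.5.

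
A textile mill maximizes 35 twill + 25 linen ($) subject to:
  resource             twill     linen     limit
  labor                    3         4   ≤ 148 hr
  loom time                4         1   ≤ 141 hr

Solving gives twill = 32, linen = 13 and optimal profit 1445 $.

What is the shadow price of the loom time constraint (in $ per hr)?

At the optimum: labor uses 148 of 148 (binding); loom time uses 141 of 141 (binding).
The binding rows give the dual system: 3·y_labor + 4·y_loom time = 35 and 4·y_labor + 1·y_loom time = 25.
Solving: y_labor = 5, y_loom time = 5.
Shadow price of loom time = 5.

5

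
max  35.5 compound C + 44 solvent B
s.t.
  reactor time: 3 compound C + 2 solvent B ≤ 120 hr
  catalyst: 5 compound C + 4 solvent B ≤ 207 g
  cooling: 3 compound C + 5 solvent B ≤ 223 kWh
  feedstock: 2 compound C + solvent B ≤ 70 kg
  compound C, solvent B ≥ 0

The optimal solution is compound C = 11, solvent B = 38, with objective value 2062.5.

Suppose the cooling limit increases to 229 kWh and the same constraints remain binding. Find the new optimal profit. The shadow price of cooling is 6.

2098.5

Δb = 6, so new z* = 2062.5 + (6)·(6) = 2062.5 + 36 = 2098.5.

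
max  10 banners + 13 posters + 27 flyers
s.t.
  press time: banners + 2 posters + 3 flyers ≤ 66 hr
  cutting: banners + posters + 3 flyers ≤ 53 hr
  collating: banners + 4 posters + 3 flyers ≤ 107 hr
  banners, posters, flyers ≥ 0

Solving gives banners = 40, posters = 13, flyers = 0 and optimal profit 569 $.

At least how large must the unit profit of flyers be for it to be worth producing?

Binding: press time and cutting. Non-binding: collating (15 unused).
Since collating is not tight, its dual is 0.
The binding rows give the dual system: 1·y_press time + 1·y_cutting = 10 and 2·y_press time + 1·y_cutting = 13.
This yields shadow prices y_press time = 3, y_cutting = 7.
flyers enters the basis when its profit ≥ yᵀa₃ = 3·3 + 7·3 = 30.

30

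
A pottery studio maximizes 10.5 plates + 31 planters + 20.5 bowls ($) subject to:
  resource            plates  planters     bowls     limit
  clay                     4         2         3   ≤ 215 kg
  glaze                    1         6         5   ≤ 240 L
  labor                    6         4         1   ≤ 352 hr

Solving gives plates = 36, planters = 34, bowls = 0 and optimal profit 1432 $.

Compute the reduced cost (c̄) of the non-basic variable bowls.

Check each constraint at x*: clay 212/215 (slack 3); glaze 240/240 (tight); labor 352/352 (tight).
Since clay is not tight, its dual is 0.
The binding rows give the dual system: 1·y_glaze + 6·y_labor = 10.5 and 6·y_glaze + 4·y_labor = 31.
Solving: y_glaze = 4.5, y_labor = 1.
Reduced cost of bowls: c₃ − yᵀa₃ = 20.5 − (4.5·5 + 1·1) = 20.5 − 23.5 = -3.

-3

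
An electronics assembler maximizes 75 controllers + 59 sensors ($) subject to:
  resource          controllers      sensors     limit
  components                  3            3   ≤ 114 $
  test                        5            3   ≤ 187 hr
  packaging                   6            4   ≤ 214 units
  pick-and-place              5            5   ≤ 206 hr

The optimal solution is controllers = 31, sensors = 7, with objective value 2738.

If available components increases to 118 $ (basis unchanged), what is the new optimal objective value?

2774

Binding: components and packaging. Non-binding: test (11 unused), pick-and-place (16 unused).
By complementary slackness, y = 0 for the non-binding constraints.
Dual feasibility on the basic columns requires 3·y_components + 6·y_packaging = 75, 3·y_components + 4·y_packaging = 59.
Solving: y_components = 9, y_packaging = 8.
Δz = y_components·Δb = 9 × (4) = 36, so new z* = 2738 + 36 = 2774.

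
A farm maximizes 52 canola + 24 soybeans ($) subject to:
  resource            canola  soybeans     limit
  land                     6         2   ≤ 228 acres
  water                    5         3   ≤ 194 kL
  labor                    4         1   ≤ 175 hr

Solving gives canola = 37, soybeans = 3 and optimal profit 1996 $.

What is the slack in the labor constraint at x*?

labor used = 4·37 + 1·3 = 151; slack = 175 − 151 = 24.

24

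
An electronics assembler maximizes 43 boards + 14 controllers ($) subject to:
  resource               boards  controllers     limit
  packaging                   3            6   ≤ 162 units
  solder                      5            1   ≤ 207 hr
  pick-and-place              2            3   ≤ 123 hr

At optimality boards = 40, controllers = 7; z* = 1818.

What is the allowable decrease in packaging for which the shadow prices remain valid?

Binding constraints: packaging, solder. The basis is B = [[3,6],[5,1]] with det -27.
Per unit decrease in packaging, x* moves by d = (0.037, -0.1852).
The basis stays optimal until controllers reaches 0; allowable decrease = 37.8 units.

37.8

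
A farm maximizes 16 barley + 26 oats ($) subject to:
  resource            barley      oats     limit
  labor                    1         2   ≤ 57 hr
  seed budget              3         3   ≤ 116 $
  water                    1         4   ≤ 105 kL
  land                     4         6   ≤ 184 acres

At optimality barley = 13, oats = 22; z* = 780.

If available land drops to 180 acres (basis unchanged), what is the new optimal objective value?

768

Check each constraint at x*: labor 57/57 (tight); seed budget 105/116 (slack 11); water 101/105 (slack 4); land 184/184 (tight).
Slack constraints have shadow price 0 (complementary slackness).
From A_Bᵀ y = c: 1·y_labor + 4·y_land = 16; 2·y_labor + 6·y_land = 26.
This yields shadow prices y_labor = 4, y_land = 3.
Δz = y_land·Δb = 3 × (-4) = -12, so new z* = 780 − 12 = 768.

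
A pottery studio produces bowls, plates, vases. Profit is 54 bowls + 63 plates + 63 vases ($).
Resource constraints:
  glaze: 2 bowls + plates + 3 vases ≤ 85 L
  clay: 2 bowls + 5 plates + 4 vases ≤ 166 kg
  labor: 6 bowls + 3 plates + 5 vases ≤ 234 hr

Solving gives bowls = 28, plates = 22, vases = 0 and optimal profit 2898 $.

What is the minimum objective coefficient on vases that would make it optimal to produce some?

66

Check each constraint at x*: glaze 78/85 (slack 7); clay 166/166 (tight); labor 234/234 (tight).
Slack constraints have shadow price 0 (complementary slackness).
Dual feasibility on the basic columns requires 2·y_clay + 6·y_labor = 54, 5·y_clay + 3·y_labor = 63.
This yields shadow prices y_clay = 9, y_labor = 6.
vases enters the basis when its profit ≥ yᵀa₃ = 9·4 + 6·5 = 66.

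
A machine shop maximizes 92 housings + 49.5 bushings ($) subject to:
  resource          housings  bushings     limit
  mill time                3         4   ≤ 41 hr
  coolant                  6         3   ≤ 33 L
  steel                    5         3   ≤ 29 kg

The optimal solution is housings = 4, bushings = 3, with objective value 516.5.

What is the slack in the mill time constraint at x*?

mill time used = 3·4 + 4·3 = 24; slack = 41 − 24 = 17.

17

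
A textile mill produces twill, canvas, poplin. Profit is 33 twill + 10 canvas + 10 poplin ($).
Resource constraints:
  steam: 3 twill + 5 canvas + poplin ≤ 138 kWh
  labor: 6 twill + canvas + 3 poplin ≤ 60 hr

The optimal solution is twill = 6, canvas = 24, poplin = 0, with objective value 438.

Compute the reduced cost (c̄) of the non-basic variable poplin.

At the optimum: steam uses 138 of 138 (binding); labor uses 60 of 60 (binding).
The binding rows give the dual system: 3·y_steam + 6·y_labor = 33 and 5·y_steam + 1·y_labor = 10.
This yields shadow prices y_steam = 1, y_labor = 5.
Reduced cost of poplin: c₃ − yᵀa₃ = 10 − (1·1 + 5·3) = 10 − 16 = -6.

-6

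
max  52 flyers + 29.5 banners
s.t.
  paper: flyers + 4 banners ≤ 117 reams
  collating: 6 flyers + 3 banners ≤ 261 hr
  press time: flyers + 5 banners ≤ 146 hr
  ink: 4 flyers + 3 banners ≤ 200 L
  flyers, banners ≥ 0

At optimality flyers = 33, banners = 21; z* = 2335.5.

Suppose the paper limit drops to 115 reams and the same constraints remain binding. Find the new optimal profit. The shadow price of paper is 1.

Δb = -2, so new z* = 2335.5 + (1)·(-2) = 2335.5 − 2 = 2333.5.

2333.5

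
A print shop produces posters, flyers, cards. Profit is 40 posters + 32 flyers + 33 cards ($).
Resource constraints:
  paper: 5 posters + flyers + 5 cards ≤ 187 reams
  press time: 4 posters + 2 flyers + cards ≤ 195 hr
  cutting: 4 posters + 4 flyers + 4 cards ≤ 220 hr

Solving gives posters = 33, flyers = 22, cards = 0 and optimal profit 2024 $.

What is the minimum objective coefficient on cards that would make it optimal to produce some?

40

At the optimum: paper uses 187 of 187 (binding); press time uses 176 of 195 (slack = 19); cutting uses 220 of 220 (binding).
Since press time is not tight, its dual is 0.
The binding rows give the dual system: 5·y_paper + 4·y_cutting = 40 and 1·y_paper + 4·y_cutting = 32.
This yields shadow prices y_paper = 2, y_cutting = 7.5.
cards enters the basis when its profit ≥ yᵀa₃ = 2·5 + 7.5·4 = 40.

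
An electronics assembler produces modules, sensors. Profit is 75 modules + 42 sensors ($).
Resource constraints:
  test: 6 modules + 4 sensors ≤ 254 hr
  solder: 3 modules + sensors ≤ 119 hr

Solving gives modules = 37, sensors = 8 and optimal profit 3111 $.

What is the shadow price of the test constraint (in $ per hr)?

Check each constraint at x*: test 254/254 (tight); solder 119/119 (tight).
From A_Bᵀ y = c: 6·y_test + 3·y_solder = 75; 4·y_test + 1·y_solder = 42.
Solving: y_test = 8.5, y_solder = 8.
Shadow price of test = 8.5.

8.5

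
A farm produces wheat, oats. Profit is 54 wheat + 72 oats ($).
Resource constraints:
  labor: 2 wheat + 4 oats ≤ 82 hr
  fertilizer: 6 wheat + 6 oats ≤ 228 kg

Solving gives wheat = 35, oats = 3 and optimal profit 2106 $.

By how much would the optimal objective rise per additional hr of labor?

9

Both labor and fertilizer are binding at x*.
The binding rows give the dual system: 2·y_labor + 6·y_fertilizer = 54 and 4·y_labor + 6·y_fertilizer = 72.
→ y_labor = 9 and y_fertilizer = 6.
Shadow price of labor = 9.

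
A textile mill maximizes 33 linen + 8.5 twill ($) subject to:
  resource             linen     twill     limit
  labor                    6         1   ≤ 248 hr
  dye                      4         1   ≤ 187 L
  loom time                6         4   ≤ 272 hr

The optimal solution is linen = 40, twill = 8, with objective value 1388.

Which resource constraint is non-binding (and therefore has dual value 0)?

dye

labor: 248/248 (binding)
dye: 168/187 (slack 19)
loom time: 272/272 (binding)
By complementary slackness, a constraint with positive slack has shadow price 0 → dye.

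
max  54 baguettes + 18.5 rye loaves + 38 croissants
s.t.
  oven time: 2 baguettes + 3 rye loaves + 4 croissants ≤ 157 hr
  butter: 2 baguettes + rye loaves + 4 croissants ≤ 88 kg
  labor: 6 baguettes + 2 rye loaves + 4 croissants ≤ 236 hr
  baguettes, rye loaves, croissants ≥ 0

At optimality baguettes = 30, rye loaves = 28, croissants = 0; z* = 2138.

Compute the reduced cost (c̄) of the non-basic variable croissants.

-2

Binding: butter and labor. Non-binding: oven time (13 unused).
By complementary slackness, y = 0 for the non-binding constraint.
The binding rows give the dual system: 2·y_butter + 6·y_labor = 54 and 1·y_butter + 2·y_labor = 18.5.
Solving: y_butter = 1.5, y_labor = 8.5.
Reduced cost of croissants: c₃ − yᵀa₃ = 38 − (1.5·4 + 8.5·4) = 38 − 40 = -2.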